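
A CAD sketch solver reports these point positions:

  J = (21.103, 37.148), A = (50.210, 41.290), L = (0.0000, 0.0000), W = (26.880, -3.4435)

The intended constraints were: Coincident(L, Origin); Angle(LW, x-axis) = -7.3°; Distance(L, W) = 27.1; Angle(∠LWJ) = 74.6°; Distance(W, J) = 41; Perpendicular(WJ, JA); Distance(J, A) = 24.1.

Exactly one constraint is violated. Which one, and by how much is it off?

Distance(J, A) = 24.1 — off by 5.30.

L = (0.00, 0.00) ✓; LW at -7.300° ✓; |LW| = 27.10 ✓; ∠LWJ = 74.60° ✓; |WJ| = 41.00 ✓; ∠(WJ, JA) = 90.00° ✓; |JA| = 29.40 ✗.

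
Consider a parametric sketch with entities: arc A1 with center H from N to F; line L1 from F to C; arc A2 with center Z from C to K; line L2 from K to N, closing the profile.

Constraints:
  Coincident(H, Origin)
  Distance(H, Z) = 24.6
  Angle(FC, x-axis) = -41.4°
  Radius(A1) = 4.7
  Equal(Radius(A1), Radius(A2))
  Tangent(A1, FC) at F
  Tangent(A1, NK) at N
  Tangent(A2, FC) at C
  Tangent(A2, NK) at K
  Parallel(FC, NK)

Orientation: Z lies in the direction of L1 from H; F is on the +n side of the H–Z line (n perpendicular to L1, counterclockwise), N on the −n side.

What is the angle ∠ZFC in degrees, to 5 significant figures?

10.816°

Tangency of A1 to both parallel lines with radius 4.7 puts F and N at H ± 4.7·n: F = (3.1082, 3.5255), N = (-3.1082, -3.5255). Equal radii place C and K the same way about Z: C = Z + 4.7·n = (21.561, -12.743), K = Z − 4.7·n = (15.345, -19.794). Then cos ∠ZFC = FZ·FC / (|FZ||FC|), giving 10.816°.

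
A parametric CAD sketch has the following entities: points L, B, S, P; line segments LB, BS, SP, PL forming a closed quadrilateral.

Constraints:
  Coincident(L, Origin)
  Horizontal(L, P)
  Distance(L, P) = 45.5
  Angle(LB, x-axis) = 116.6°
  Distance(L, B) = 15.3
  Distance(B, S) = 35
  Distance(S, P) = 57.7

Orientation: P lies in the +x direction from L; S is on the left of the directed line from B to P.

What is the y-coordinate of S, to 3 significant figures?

44.8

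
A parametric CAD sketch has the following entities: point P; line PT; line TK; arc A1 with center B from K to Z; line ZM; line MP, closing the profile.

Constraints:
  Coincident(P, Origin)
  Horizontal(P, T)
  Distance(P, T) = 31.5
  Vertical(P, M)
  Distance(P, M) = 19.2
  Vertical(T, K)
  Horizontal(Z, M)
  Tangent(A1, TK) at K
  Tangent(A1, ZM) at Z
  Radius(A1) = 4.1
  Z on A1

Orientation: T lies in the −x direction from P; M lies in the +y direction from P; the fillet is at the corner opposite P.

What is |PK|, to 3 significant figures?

34.9

P is at the origin; P and T share the same y with |PT| = 31.5 and T on the −x side, so T = (-31.5, 0.00). P and M share the same x with |PM| = 19.2 and M on the +y side, so M = (0.00, 19.2). The virtual corner opposite P is at (-31.5, 19.2). The tangent condition forces BK to be normal to TK and the tangent condition forces BZ to be normal to ZM, with radius 4.1, so the center B sits 4.1 in from both sides at B = (-27.4, 15.1). That places the tangent points at K = (-31.5, 15.1) on TK and Z = (-27.4, 19.2) on ZM. Then |PK| = |K − P| = 34.9.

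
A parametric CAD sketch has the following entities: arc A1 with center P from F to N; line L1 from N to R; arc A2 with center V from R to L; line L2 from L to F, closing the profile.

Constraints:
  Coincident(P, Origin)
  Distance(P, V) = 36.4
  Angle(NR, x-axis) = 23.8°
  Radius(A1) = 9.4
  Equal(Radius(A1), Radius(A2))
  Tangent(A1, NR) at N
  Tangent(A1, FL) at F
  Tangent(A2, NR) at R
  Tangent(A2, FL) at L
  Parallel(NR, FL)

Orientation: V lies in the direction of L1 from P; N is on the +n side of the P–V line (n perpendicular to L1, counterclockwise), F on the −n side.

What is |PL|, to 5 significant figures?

37.594

The slot axis is L1's direction at 23.8°, so u = (cos 23.8°, sin 23.8°) = (0.91496, 0.40355) and n = (−sin 23.8°, cos 23.8°) = (-0.40355, 0.91496). P is at the origin and V lies 36.4 along u from P, so V = 36.4·u = (33.305, 14.689). Tangency of A1 to both parallel lines with radius 9.4 puts N and F at P ± 9.4·n: N = (-3.7933, 8.6006), F = (3.7933, -8.6006). Equal radii place R and L the same way about V: R = V + 9.4·n = (29.511, 23.290), L = V − 9.4·n = (37.098, 6.0884). Then |PL| = |L − P| = 37.594.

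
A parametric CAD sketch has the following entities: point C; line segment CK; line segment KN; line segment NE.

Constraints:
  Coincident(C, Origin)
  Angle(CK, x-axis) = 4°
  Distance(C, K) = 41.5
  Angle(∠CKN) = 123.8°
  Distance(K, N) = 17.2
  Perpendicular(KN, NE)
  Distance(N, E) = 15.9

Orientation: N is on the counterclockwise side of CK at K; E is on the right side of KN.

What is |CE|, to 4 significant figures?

64.51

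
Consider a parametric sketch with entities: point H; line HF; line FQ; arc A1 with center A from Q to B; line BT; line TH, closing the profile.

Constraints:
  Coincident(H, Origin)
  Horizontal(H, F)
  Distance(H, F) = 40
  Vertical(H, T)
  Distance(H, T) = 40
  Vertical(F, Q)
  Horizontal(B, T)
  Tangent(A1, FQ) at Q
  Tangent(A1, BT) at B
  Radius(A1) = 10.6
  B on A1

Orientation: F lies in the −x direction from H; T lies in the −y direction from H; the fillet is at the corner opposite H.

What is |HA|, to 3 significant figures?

41.6

H is at the origin; H and F share the same y with |HF| = 40.0 and F on the −x side, so F = (-40.0, 0.00). H and T share the same x with |HT| = 40.0 and T on the −y side, so T = (0.00, -40.0). The virtual corner opposite H is at (-40.0, -40.0). A1 meets FQ tangentially, so AQ is at right angles to FQ and since A1 is tangent to BT there, AB ⟂ BT, with radius 10.6, so the center A sits 10.6 in from both sides at A = (-29.4, -29.4). Then |HA| = |A − H| = 41.6.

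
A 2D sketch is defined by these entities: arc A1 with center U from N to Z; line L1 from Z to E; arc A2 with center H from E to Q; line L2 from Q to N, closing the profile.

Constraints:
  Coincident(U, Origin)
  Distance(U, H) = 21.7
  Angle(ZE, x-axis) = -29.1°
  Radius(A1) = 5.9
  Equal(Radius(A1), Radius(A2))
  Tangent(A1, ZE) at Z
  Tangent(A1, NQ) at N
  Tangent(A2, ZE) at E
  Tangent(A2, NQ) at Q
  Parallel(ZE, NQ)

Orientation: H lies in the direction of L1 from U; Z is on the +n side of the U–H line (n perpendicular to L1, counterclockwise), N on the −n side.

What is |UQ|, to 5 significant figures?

22.488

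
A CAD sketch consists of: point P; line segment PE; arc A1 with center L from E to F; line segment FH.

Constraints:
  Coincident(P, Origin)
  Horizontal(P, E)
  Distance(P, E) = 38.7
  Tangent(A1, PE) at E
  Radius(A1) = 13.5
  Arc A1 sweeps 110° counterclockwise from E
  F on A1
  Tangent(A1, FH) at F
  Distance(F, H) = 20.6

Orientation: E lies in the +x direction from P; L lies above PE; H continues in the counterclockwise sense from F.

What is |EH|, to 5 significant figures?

37.897

P is at the origin; P and E share the same y with |PE| = 38.7 and E on the +x side, so E = (38.700, 0.0000). Tangency of A1 to PE means the radius LE is perpendicular to PE, so L = E + (0, 13.5) = (38.700, 13.500). On A1, E sits at bearing -90° from L; a 110° counterclockwise sweep puts F at bearing 20°, so F = L + 13.5·(cos 20°, sin 20°) = (51.386, 18.117). Tangency of A1 to FH means the radius LF is perpendicular to FH, so FH runs along (−sin 20°, cos 20°); with |FH| = 20.6, H = (44.340, 37.475). Then |EH| = |H − E| = 37.897.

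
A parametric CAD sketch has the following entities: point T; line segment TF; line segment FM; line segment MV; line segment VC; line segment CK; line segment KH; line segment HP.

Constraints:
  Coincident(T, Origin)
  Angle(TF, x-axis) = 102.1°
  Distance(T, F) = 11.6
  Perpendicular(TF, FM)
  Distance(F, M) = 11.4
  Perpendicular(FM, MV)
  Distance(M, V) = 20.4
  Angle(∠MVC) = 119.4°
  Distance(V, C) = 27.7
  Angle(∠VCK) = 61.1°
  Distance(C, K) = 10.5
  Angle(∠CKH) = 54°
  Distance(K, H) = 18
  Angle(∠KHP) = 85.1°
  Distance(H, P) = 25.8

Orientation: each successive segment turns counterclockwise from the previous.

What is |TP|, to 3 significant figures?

44.6

∠CKH = 54.0° gives KH at -132° from the x-axis; with |KH| = 18.0, H = (2.90, -22.2). ∠KHP = 85.1° gives HP at -37.5° from the x-axis; with |HP| = 25.8, P = (23.4, -37.9). Then |TP| = |P − T| = 44.6.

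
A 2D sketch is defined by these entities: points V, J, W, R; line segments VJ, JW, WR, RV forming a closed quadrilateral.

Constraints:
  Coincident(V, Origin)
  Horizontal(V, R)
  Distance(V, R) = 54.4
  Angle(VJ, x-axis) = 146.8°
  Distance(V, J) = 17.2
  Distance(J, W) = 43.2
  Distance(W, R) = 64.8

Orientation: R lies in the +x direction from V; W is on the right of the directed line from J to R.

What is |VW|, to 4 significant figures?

32.02

V is at the origin; V and R share the same y with |VR| = 54.4 and R in +x, so R = (54.4, 0). VJ runs at 146.8° with |VJ| = 17.2, so J = (-14.39, 9.418). W is determined by |JW| = 43.2 and |WR| = 64.8 together: it lies at the intersection of circle(J, 43.2) and circle(R, 64.8). With |JR| = 69.43, the foot of the radical line on JR is 17.92 from J and the perpendicular offset is √(43.2² − 17.92²) = 39.31. Taking the right-of-JR solution: W = (-1.971, -31.96).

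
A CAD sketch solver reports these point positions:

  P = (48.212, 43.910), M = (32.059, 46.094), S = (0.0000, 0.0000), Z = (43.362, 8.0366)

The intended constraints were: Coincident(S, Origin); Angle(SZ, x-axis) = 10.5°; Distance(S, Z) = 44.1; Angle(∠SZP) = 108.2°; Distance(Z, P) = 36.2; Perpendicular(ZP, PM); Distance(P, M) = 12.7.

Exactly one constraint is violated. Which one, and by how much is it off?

Distance(P, M) = 12.7 — off by 3.60.

S = (0.00, 0.00) ✓; SZ at 10.50° ✓; |SZ| = 44.10 ✓; ∠SZP = 108.2° ✓; |ZP| = 36.20 ✓; ∠(ZP, PM) = 90.00° ✓; |PM| = 16.30 ✗.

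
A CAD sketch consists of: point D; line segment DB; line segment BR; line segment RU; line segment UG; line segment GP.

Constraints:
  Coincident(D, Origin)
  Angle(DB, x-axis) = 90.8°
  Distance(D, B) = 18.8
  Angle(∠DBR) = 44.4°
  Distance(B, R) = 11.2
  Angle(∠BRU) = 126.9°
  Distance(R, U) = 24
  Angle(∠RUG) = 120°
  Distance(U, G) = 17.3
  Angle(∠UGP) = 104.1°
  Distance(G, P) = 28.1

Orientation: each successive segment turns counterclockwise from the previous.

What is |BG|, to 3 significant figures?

39.8

∠BRU = 126.9° gives RU at -80.5° from the x-axis; with |RU| = 24.0, U = (-4.03, -13.0). ∠RUG = 120.0° gives UG at -20.5° from the x-axis; with |UG| = 17.3, G = (12.2, -19.0). Then |BG| = |G − B| = 39.8.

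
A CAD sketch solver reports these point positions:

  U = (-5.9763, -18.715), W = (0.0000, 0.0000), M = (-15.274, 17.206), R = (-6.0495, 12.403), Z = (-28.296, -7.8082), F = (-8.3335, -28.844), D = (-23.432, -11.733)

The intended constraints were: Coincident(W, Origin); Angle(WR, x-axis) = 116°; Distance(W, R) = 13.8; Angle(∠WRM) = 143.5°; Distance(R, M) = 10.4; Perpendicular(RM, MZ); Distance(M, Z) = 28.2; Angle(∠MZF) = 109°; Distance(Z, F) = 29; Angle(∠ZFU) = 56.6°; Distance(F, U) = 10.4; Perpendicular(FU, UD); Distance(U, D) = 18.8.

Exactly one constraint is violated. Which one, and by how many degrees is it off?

Perpendicular(FU, UD) — off by 8.70°.

W = (0.00, 0.00) ✓; WR at 116.0° ✓; |WR| = 13.80 ✓; ∠WRM = 143.5° ✓; |RM| = 10.40 ✓; ∠(RM, MZ) = 90.00° ✓; |MZ| = 28.20 ✓; ∠MZF = 109.0° ✓; |ZF| = 29.00 ✓; ∠ZFU = 56.60° ✓; |FU| = 10.40 ✓; ∠(FU, UD) = 81.30° ✗; |UD| = 18.80 ✓.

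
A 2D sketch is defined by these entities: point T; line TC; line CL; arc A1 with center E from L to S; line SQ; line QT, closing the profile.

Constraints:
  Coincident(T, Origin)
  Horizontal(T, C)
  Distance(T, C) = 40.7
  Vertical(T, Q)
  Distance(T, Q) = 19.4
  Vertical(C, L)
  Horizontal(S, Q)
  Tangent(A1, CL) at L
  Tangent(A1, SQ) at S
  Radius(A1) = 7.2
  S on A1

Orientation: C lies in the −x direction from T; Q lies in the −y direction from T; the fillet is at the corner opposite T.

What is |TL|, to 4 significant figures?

42.49

T is at the origin; TC is horizontal with |TC| = 40.7 and C on the −x side, so C = (-40.70, 0.000). T and Q share the same x with |TQ| = 19.4 and Q on the −y side, so Q = (0.000, -19.40). The virtual corner opposite T is at (-40.70, -19.40). Since A1 is tangent to CL there, EL ⟂ CL and the tangent condition forces ES to be normal to SQ, with radius 7.2, so the center E sits 7.2 in from both sides at E = (-33.50, -12.20). That places the tangent points at L = (-40.70, -12.20) on CL and S = (-33.50, -19.40) on SQ. Then |TL| = |L − T| = 42.49.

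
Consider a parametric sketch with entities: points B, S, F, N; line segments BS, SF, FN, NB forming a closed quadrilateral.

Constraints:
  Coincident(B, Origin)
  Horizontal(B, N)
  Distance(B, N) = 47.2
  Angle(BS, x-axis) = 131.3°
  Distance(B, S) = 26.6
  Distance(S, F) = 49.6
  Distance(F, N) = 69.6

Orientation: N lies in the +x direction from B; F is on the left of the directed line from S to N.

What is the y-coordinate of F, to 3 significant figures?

59.9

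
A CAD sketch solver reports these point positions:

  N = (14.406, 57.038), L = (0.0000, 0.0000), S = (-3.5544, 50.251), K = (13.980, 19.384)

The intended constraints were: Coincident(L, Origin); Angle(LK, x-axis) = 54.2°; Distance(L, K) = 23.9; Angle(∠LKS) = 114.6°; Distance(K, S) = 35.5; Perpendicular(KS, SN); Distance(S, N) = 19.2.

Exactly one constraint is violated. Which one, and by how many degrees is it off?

Perpendicular(KS, SN) — off by 8.90°.

L = (0.00, 0.00) ✓; LK at 54.20° ✓; |LK| = 23.90 ✓; ∠LKS = 114.6° ✓; |KS| = 35.50 ✓; ∠(KS, SN) = 98.90° ✗; |SN| = 19.20 ✓.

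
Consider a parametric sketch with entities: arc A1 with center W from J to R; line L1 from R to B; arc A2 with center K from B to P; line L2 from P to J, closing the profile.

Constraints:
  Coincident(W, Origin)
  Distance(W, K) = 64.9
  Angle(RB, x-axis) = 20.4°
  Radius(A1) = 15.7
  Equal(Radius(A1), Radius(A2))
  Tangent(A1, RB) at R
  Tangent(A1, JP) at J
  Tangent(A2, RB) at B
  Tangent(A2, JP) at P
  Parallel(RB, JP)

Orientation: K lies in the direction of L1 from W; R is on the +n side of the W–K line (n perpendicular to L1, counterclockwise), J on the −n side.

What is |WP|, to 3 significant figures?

66.8

The slot axis is L1's direction at 20.4°, so u = (cos 20.4°, sin 20.4°) = (0.937, 0.349) and n = (−sin 20.4°, cos 20.4°) = (-0.349, 0.937). W is at the origin and K lies 64.9 along u from W, so K = 64.9·u = (60.8, 22.6). Tangency of A1 to both parallel lines with radius 15.7 puts R and J at W ± 15.7·n: R = (-5.47, 14.7), J = (5.47, -14.7). Equal radii place B and P the same way about K: B = K + 15.7·n = (55.4, 37.3), P = K − 15.7·n = (66.3, 7.91). Then |WP| = |P − W| = 66.8.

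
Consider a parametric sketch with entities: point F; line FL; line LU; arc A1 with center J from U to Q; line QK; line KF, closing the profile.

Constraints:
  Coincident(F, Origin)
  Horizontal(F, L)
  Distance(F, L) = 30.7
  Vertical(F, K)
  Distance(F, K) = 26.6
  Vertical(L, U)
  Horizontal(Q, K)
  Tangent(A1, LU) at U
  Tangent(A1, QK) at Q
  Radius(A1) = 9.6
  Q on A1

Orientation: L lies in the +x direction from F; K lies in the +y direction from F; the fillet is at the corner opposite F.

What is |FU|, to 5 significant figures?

35.093

F is at the origin; FL is horizontal with |FL| = 30.7 and L on the +x side, so L = (30.700, 0.0000). F and K share the same x with |FK| = 26.6 and K on the +y side, so K = (0.0000, 26.600). The virtual corner opposite F is at (30.700, 26.600). A1 meets LU tangentially, so JU is at right angles to LU and the tangent condition forces JQ to be normal to QK, with radius 9.6, so the center J sits 9.6 in from both sides at J = (21.100, 17.000). That places the tangent points at U = (30.700, 17.000) on LU and Q = (21.100, 26.600) on QK. Then |FU| = |U − F| = 35.093.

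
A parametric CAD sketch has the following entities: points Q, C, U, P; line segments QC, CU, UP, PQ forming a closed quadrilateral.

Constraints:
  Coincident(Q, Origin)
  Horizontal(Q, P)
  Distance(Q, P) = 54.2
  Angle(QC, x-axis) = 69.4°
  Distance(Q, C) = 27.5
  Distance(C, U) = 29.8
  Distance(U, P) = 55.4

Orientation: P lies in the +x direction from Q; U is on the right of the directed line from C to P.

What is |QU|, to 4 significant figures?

2.329

Checks: |CU| = 29.80 ✓; |UP| = 55.40 ✓.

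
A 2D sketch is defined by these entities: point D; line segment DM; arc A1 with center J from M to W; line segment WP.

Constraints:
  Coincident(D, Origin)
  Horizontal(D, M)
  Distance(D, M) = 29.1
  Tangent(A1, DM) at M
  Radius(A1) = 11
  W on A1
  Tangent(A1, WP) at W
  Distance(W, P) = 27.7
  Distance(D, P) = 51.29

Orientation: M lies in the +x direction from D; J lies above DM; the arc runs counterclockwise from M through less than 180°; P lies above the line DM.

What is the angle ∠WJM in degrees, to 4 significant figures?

107.7°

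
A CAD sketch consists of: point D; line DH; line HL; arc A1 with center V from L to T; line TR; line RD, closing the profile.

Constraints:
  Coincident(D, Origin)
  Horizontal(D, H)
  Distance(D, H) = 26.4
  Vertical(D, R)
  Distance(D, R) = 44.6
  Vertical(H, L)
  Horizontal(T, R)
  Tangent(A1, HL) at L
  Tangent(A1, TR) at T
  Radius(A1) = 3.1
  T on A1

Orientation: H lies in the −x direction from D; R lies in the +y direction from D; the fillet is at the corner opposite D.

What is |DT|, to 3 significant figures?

50.3

D is at the origin; D and H share the same y with |DH| = 26.4 and H on the −x side, so H = (-26.4, 0.00). D and R share the same x with |DR| = 44.6 and R on the +y side, so R = (0.00, 44.6). The virtual corner opposite D is at (-26.4, 44.6). Tangency of A1 to HL means the radius VL is perpendicular to HL and since A1 is tangent to TR there, VT ⟂ TR, with radius 3.1, so the center V sits 3.1 in from both sides at V = (-23.3, 41.5). That places the tangent points at L = (-26.4, 41.5) on HL and T = (-23.3, 44.6) on TR. Then |DT| = |T − D| = 50.3.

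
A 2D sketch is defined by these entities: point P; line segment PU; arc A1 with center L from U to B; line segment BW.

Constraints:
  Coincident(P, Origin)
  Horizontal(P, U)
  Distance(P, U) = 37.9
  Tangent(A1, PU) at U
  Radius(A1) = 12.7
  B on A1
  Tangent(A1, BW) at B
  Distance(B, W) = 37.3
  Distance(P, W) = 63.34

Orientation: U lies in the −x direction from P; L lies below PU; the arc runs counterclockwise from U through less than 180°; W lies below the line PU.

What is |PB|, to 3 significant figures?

52.7

Checks: |LB| = 12.70 ✓; ∠(LB, BW) = 90.00° ✓; |BW| = 37.30 ✓; |PW| = 63.34 ✓.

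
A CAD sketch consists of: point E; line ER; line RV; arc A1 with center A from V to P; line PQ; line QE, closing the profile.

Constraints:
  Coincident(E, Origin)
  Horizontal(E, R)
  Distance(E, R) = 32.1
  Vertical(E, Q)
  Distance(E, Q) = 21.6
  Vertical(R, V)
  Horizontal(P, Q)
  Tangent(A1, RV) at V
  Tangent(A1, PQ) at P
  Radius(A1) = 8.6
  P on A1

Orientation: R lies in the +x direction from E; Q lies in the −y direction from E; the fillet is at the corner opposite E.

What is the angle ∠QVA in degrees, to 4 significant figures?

15.00°

E is at the origin; ER is horizontal with |ER| = 32.1 and R on the +x side, so R = (32.10, 0.000). EQ is vertical with |EQ| = 21.6 and Q on the −y side, so Q = (0.000, -21.60). The virtual corner opposite E is at (32.10, -21.60). The tangent condition forces AV to be normal to RV and A1 meets PQ tangentially, so AP is at right angles to PQ, with radius 8.6, so the center A sits 8.6 in from both sides at A = (23.50, -13.00). That places the tangent points at V = (32.10, -13.00) on RV and P = (23.50, -21.60) on PQ. Then cos ∠QVA = VQ·VA / (|VQ||VA|), giving 15.00°.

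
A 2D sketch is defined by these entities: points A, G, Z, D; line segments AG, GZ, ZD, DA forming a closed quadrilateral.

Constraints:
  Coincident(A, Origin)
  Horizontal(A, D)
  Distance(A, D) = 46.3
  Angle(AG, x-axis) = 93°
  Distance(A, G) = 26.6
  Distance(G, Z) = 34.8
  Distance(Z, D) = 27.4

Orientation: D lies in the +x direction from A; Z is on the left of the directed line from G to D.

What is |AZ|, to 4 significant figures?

41.14

Checks: |GZ| = 34.80 ✓; |ZD| = 27.40 ✓.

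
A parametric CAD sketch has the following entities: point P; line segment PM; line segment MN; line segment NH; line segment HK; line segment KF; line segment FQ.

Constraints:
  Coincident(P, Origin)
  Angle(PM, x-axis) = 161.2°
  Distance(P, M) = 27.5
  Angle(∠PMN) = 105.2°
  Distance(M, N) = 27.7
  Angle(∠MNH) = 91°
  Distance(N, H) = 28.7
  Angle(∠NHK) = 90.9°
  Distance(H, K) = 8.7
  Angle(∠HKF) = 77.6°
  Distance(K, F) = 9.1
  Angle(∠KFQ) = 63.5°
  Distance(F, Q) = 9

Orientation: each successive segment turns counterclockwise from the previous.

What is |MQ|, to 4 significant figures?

38.10

P is at the origin; PM runs at 161.2° with length 27.5, so M = (-26.03, 8.862). ∠PMN = 105.2° gives MN at -124.0° from the x-axis; with |MN| = 27.7, N = (-41.52, -14.10). ∠MNH = 91.0° gives NH at -35.00° from the x-axis; with |NH| = 28.7, H = (-18.01, -30.56). ∠NHK = 90.9° gives HK at 54.10° from the x-axis; with |HK| = 8.7, K = (-12.91, -23.52). ∠HKF = 77.6° gives KF at 156.5° from the x-axis; with |KF| = 9.1, F = (-21.26, -19.89). ∠KFQ = 63.5° gives FQ at -87.00° from the x-axis; with |FQ| = 9.0, Q = (-20.79, -28.88). Then |MQ| = |Q − M| = 38.10.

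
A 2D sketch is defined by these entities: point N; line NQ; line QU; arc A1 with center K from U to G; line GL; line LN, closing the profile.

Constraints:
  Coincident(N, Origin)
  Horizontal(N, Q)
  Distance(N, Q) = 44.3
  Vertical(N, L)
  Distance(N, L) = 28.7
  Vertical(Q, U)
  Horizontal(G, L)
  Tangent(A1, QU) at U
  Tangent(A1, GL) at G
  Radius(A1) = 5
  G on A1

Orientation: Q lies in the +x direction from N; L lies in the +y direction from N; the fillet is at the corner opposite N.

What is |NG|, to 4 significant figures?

48.66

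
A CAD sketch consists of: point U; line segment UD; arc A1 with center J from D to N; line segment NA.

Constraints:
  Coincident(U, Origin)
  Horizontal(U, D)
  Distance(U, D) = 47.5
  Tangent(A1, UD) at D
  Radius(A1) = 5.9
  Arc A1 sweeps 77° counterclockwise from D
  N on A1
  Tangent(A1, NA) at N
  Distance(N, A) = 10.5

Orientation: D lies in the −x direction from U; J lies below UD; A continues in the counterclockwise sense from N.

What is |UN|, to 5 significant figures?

53.445

U is at the origin; UD is horizontal with |UD| = 47.5 and D on the −x side, so D = (-47.500, 0.0000). The tangent condition forces JD to be normal to UD, so J = D + (0, -5.9) = (-47.500, -5.9000). On A1, D sits at bearing 90° from J; a 77° counterclockwise sweep puts N at bearing 167°, so N = J + 5.9·(cos 167°, sin 167°) = (-53.249, -4.5728). Then |UN| = |N − U| = 53.445.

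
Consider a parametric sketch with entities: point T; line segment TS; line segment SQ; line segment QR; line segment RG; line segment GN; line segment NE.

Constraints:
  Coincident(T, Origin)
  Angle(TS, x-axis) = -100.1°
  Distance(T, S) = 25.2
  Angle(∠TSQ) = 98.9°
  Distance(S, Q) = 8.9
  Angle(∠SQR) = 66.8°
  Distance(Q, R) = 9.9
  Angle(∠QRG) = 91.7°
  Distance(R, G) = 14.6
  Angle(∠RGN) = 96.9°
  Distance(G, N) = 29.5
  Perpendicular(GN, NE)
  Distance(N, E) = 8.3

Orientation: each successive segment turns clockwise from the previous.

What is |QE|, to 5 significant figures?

22.796

T is at the origin; TS runs at -100.1° with length 25.2, so S = (-4.4192, -24.809). ∠TSQ = 98.9° gives SQ at 178.80° from the x-axis; with |SQ| = 8.9, Q = (-13.317, -24.623). ∠SQR = 66.8° gives QR at 65.600° from the x-axis; with |QR| = 9.9, R = (-9.2276, -15.607). ∠QRG = 91.7° gives RG at -22.700° from the x-axis; with |RG| = 14.6, G = (4.2415, -21.242). ∠RGN = 96.9° gives GN at -105.80° from the x-axis; with |GN| = 29.5, N = (-3.7908, -49.627). GN ⟂ NE, so NE runs at 164.20°; with |NE| = 8.3, E = (-11.777, -47.367). Then |QE| = |E − Q| = 22.796.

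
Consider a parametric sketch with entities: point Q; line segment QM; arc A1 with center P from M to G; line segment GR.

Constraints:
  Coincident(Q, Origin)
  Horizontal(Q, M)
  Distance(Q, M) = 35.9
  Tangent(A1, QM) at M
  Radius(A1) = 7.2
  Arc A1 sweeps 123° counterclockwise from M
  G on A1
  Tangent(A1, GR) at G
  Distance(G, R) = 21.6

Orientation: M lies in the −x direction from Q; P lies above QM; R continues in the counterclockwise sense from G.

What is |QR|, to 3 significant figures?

50.9

On A1, M sits at bearing -90° from P; a 123° counterclockwise sweep puts G at bearing 33°, so G = P + 7.2·(cos 33°, sin 33°) = (-29.9, 11.1). Since A1 is tangent to GR there, PG ⟂ GR, so GR runs along (−sin 33°, cos 33°); with |GR| = 21.6, R = (-41.6, 29.2). Then |QR| = |R − Q| = 50.9.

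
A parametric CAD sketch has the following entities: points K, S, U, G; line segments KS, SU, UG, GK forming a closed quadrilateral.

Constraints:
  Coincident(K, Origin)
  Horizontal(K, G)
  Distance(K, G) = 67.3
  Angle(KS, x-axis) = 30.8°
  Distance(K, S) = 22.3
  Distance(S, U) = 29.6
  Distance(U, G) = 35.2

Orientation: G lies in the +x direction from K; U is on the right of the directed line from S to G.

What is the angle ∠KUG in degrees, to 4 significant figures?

135.7°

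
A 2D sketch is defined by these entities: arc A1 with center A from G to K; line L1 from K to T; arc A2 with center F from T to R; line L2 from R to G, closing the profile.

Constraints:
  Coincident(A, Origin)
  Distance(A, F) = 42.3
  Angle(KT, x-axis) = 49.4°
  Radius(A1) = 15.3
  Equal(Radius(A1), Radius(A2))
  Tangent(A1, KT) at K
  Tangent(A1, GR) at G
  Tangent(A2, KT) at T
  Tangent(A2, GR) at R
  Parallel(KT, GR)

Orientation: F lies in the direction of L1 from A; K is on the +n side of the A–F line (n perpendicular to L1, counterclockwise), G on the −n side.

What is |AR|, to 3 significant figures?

45.0

The slot axis is L1's direction at 49.4°, so u = (cos 49.4°, sin 49.4°) = (0.651, 0.759) and n = (−sin 49.4°, cos 49.4°) = (-0.759, 0.651). A is at the origin and F lies 42.3 along u from A, so F = 42.3·u = (27.5, 32.1). Tangency of A1 to both parallel lines with radius 15.3 puts K and G at A ± 15.3·n: K = (-11.6, 9.96), G = (11.6, -9.96). Equal radii place T and R the same way about F: T = F + 15.3·n = (15.9, 42.1), R = F − 15.3·n = (39.1, 22.2). Then |AR| = |R − A| = 45.0.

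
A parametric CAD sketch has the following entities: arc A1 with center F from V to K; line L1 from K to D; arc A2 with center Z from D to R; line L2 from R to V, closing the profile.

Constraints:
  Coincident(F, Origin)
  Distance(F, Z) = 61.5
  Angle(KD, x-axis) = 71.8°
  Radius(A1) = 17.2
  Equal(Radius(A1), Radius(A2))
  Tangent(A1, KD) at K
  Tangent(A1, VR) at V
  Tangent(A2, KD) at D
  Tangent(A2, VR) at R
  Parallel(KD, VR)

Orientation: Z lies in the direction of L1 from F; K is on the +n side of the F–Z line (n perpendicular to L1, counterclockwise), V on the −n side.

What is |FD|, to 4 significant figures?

63.86

Tangency of A1 to both parallel lines with radius 17.2 puts K and V at F ± 17.2·n: K = (-16.34, 5.372), V = (16.34, -5.372). Equal radii place D and R the same way about Z: D = Z + 17.2·n = (2.869, 63.80), R = Z − 17.2·n = (35.55, 53.05). Then |FD| = |D − F| = 63.86.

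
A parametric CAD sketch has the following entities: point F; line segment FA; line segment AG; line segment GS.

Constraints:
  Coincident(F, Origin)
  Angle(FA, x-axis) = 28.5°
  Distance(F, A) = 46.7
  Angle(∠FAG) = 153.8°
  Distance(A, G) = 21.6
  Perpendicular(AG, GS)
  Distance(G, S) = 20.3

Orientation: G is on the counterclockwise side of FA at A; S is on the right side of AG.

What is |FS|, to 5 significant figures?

75.543

∠FAG = 153.8°, so AG runs at 28.5° + (180° − 153.8°) = 54.700° from the x-axis; with |AG| = 21.6, G = A + 21.6·(cos 54.700°, sin 54.700°) = (53.522, 39.912). AG ⟂ GS; with |GS| = 20.3 on the right of AG, S = G + 20.3·(0.81614, -0.57786) = (70.090, 28.181). Then |FS| = |S − F| = 75.543.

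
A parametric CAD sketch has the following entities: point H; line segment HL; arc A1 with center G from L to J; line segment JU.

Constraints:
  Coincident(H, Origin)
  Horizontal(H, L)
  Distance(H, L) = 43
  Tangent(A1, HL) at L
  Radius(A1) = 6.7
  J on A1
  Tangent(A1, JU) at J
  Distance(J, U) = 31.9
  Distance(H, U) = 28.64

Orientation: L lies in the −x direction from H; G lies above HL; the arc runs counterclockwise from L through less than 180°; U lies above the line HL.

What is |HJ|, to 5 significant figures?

38.379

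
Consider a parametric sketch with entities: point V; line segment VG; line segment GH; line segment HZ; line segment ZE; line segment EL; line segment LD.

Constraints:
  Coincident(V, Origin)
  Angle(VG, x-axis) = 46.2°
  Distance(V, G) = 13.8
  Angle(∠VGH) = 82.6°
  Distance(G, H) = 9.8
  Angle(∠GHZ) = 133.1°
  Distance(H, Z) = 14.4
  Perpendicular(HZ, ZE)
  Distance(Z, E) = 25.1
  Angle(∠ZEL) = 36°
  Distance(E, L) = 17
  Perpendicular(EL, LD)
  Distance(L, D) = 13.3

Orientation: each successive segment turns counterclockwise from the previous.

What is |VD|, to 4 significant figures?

15.81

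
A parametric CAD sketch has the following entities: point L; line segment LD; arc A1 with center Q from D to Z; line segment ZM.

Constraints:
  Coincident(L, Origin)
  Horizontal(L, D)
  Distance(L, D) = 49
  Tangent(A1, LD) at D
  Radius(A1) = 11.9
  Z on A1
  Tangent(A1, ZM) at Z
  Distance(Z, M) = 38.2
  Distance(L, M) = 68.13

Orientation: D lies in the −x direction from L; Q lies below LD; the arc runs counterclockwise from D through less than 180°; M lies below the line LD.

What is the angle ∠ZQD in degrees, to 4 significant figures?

113.9°

Checks: |QZ| = 11.90 ✓; ∠(QZ, ZM) = 90.00° ✓; |ZM| = 38.20 ✓; |LM| = 68.13 ✓.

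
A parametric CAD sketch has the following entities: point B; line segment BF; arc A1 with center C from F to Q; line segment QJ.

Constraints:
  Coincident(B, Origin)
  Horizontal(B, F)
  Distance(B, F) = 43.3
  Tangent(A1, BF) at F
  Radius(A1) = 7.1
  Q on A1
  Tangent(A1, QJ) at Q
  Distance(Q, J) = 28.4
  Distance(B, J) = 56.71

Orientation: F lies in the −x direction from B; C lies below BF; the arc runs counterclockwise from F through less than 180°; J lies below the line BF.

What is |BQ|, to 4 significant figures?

50.96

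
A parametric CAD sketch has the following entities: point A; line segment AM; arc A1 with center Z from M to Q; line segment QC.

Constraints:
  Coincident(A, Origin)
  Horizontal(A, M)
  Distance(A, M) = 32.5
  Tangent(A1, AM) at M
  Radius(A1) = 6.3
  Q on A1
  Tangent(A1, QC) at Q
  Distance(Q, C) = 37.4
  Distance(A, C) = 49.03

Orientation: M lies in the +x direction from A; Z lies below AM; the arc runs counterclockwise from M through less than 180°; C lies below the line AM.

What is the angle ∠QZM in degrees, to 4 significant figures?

85.61°

A is at the origin; A and M share the same y with |AM| = 32.5 and M on the +x side, so M = (32.50, 0.000). A1 meets AM tangentially, so ZM is at right angles to AM, so Z = M + (0, -6.3) = (32.50, -6.300). Since ZQ ⟂ QC (tangency), |ZC| = √(6.3² + 37.4²) = 37.93 regardless of where Q sits on A1. So C lies on both circle(A, 49.03) and circle(Z, 37.93); the below-AM intersection is C = (23.36, -43.11). Q is the foot of the tangent from C: Q = (26.22, -5.818).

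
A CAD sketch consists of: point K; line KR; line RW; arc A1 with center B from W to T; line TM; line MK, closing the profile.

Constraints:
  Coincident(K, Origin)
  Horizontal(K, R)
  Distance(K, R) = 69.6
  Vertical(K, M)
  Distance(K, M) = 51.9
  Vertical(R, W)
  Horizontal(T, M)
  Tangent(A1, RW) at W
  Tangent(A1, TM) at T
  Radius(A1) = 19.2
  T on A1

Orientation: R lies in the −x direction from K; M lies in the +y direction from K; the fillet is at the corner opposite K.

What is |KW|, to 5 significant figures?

76.899

The virtual corner opposite K is at (-69.600, 51.900). Tangency of A1 to RW means the radius BW is perpendicular to RW and A1 meets TM tangentially, so BT is at right angles to TM, with radius 19.2, so the center B sits 19.2 in from both sides at B = (-50.400, 32.700). That places the tangent points at W = (-69.600, 32.700) on RW and T = (-50.400, 51.900) on TM. Then |KW| = |W − K| = 76.899.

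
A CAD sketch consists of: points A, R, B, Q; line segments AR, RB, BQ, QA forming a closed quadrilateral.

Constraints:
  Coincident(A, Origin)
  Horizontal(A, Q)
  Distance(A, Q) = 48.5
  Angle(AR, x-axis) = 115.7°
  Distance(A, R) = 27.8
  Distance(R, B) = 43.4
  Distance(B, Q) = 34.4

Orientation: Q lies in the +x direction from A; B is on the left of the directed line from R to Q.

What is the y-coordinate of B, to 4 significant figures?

29.67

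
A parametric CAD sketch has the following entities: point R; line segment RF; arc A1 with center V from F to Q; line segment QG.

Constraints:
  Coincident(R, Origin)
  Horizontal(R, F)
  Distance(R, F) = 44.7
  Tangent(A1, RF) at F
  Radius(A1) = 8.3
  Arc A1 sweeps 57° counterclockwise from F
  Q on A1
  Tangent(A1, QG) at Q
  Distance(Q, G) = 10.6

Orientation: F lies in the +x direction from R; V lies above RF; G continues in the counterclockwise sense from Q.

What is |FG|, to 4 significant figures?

17.96

On A1, F sits at bearing -90° from V; a 57° counterclockwise sweep puts Q at bearing -33°, so Q = V + 8.3·(cos -33°, sin -33°) = (51.66, 3.779). A1 meets QG tangentially, so VQ is at right angles to QG, so QG runs along (−sin -33°, cos -33°); with |QG| = 10.6, G = (57.43, 12.67). Then |FG| = |G − F| = 17.96.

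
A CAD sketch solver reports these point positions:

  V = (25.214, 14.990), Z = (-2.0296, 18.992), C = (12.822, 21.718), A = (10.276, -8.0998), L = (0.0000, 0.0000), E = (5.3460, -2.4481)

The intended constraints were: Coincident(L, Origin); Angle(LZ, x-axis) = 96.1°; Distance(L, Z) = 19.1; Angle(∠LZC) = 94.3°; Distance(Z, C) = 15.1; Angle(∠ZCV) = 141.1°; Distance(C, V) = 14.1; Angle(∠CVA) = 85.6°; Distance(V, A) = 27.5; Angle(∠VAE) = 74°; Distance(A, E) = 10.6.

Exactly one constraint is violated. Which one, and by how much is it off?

Distance(A, E) = 10.6 — off by 3.10.

L = (0.00, 0.00) ✓; LZ at 96.10° ✓; |LZ| = 19.10 ✓; ∠LZC = 94.30° ✓; |ZC| = 15.10 ✓; ∠ZCV = 141.1° ✓; |CV| = 14.10 ✓; ∠CVA = 85.60° ✓; |VA| = 27.50 ✓; ∠VAE = 74.00° ✓; |AE| = 7.500 ✗.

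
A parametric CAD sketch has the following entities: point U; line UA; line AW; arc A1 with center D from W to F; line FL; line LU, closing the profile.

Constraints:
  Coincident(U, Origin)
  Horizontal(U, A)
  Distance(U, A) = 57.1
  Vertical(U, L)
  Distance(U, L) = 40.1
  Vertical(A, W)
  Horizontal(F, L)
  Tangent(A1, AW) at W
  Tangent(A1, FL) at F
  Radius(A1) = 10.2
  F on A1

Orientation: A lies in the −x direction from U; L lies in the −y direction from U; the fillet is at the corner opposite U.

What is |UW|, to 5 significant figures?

64.455

U is at the origin; UA is horizontal with |UA| = 57.1 and A on the −x side, so A = (-57.100, 0.0000). U and L share the same x with |UL| = 40.1 and L on the −y side, so L = (0.0000, -40.100). The virtual corner opposite U is at (-57.100, -40.100). The tangent condition forces DW to be normal to AW and tangency of A1 to FL means the radius DF is perpendicular to FL, with radius 10.2, so the center D sits 10.2 in from both sides at D = (-46.900, -29.900). That places the tangent points at W = (-57.100, -29.900) on AW and F = (-46.900, -40.100) on FL. Then |UW| = |W − U| = 64.455.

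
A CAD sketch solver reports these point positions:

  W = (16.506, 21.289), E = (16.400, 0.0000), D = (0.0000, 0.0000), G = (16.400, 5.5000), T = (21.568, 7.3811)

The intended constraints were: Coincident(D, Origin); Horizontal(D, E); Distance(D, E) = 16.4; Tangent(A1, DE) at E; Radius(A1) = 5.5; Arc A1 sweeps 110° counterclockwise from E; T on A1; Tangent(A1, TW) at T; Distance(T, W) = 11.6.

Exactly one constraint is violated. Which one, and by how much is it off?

Distance(T, W) = 11.6 — off by 3.20.

D = (0.00, 0.00) ✓; D.y = 0.00, E.y = 0.00 ✓; |DE| = 16.40 ✓; ∠(GE, ED) = 90.00° ✓; |GE| = 5.500 ✓; bearing(G→T) − bearing(G→E) = 110.0° ✓; |GT| = 5.500 ✓; ∠(GT, TW) = 90.00° ✓; |TW| = 14.80 ✗.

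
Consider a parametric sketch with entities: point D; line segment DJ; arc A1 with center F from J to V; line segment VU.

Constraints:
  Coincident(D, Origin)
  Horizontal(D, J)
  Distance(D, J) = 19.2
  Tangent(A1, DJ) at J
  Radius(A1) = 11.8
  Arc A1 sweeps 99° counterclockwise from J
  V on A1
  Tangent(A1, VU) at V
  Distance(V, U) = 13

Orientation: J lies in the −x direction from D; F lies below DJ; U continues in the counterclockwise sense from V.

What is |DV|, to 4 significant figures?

33.74

The tangent condition forces FJ to be normal to DJ, so F = J + (0, -11.8) = (-19.20, -11.80). On A1, J sits at bearing 90° from F; a 99° counterclockwise sweep puts V at bearing 189°, so V = F + 11.8·(cos 189°, sin 189°) = (-30.85, -13.65). Then |DV| = |V − D| = 33.74.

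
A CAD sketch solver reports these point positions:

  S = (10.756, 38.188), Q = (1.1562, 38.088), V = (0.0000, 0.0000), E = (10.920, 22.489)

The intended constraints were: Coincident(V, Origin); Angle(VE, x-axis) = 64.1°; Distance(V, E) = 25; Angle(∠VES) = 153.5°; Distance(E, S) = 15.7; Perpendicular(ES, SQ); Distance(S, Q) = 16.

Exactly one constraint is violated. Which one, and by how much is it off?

Distance(S, Q) = 16 — off by 6.40.

V = (0.00, 0.00) ✓; VE at 64.10° ✓; |VE| = 25.00 ✓; ∠VES = 153.5° ✓; |ES| = 15.70 ✓; ∠(ES, SQ) = 90.00° ✓; |SQ| = 9.600 ✗.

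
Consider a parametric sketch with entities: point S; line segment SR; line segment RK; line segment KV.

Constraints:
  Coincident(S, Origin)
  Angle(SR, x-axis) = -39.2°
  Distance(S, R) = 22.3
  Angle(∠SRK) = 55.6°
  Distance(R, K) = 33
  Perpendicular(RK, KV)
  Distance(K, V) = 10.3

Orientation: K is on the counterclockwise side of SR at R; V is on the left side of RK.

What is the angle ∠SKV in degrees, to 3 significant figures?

48.0°

S is at the origin; SR runs at -39.2° with length 22.3, so R = 22.3·(cos -39.2°, sin -39.2°) = (17.3, -14.1). ∠SRK = 55.6°, so RK runs at -39.2° + (180° − 55.6°) = 85.2° from the x-axis; with |RK| = 33.0, K = R + 33.0·(cos 85.2°, sin 85.2°) = (20.0, 18.8). RK ⟂ KV; with |KV| = 10.3 on the left of RK, V = K + 10.3·(-0.996, 0.0837) = (9.78, 19.7). Then cos ∠SKV = KS·KV / (|KS||KV|), giving 48.0°.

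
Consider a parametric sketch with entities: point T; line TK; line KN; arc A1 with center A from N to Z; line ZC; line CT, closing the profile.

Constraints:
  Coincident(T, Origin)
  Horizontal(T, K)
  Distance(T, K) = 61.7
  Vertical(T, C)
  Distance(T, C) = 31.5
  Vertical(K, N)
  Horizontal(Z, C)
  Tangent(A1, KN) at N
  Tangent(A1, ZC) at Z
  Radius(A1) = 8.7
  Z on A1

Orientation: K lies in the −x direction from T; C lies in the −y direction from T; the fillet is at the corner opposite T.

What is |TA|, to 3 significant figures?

57.7

T is at the origin; T and K share the same y with |TK| = 61.7 and K on the −x side, so K = (-61.7, 0.00). T and C share the same x with |TC| = 31.5 and C on the −y side, so C = (0.00, -31.5). The virtual corner opposite T is at (-61.7, -31.5). A1 meets KN tangentially, so AN is at right angles to KN and the tangent condition forces AZ to be normal to ZC, with radius 8.7, so the center A sits 8.7 in from both sides at A = (-53.0, -22.8). Then |TA| = |A − T| = 57.7.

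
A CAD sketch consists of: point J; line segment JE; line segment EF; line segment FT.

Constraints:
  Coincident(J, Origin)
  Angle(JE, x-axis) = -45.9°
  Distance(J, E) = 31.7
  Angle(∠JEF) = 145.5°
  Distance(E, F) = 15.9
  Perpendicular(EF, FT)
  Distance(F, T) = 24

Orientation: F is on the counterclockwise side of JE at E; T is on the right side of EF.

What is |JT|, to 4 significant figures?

59.38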